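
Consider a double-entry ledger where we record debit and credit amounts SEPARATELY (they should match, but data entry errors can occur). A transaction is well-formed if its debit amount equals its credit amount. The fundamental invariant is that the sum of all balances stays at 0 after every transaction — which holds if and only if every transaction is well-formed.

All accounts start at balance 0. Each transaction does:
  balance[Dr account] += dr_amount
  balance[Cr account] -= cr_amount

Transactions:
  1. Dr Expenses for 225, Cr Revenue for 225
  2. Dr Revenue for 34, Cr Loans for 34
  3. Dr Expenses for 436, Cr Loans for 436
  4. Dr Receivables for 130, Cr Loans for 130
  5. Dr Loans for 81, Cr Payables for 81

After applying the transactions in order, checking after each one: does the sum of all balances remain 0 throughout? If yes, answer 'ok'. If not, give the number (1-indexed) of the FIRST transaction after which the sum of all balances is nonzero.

After txn 1: dr=225 cr=225 sum_balances=0
After txn 2: dr=34 cr=34 sum_balances=0
After txn 3: dr=436 cr=436 sum_balances=0
After txn 4: dr=130 cr=130 sum_balances=0
After txn 5: dr=81 cr=81 sum_balances=0

Answer: ok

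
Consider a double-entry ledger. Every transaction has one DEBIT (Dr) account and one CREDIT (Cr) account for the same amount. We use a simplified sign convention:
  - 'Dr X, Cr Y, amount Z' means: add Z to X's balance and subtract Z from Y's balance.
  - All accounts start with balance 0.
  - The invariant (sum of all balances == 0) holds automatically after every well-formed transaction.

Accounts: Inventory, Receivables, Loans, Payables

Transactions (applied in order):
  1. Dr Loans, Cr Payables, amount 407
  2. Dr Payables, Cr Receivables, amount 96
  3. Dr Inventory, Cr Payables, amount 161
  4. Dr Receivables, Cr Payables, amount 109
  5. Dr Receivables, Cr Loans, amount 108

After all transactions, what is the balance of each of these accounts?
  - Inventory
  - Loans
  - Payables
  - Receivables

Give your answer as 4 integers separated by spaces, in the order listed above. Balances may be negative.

After txn 1 (Dr Loans, Cr Payables, amount 407): Loans=407 Payables=-407
After txn 2 (Dr Payables, Cr Receivables, amount 96): Loans=407 Payables=-311 Receivables=-96
After txn 3 (Dr Inventory, Cr Payables, amount 161): Inventory=161 Loans=407 Payables=-472 Receivables=-96
After txn 4 (Dr Receivables, Cr Payables, amount 109): Inventory=161 Loans=407 Payables=-581 Receivables=13
After txn 5 (Dr Receivables, Cr Loans, amount 108): Inventory=161 Loans=299 Payables=-581 Receivables=121

Answer: 161 299 -581 121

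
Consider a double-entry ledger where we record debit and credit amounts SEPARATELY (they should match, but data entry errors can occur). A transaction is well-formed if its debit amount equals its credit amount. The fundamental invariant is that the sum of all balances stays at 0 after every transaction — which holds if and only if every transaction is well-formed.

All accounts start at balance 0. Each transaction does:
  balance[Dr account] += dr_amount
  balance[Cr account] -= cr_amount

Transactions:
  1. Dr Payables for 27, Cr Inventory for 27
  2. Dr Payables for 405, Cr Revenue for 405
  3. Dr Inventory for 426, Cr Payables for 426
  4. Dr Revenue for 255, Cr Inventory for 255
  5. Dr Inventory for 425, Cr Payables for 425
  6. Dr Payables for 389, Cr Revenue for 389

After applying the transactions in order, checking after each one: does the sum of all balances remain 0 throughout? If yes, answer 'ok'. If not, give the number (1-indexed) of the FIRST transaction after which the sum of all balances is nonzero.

Answer: ok

Derivation:
After txn 1: dr=27 cr=27 sum_balances=0
After txn 2: dr=405 cr=405 sum_balances=0
After txn 3: dr=426 cr=426 sum_balances=0
After txn 4: dr=255 cr=255 sum_balances=0
After txn 5: dr=425 cr=425 sum_balances=0
After txn 6: dr=389 cr=389 sum_balances=0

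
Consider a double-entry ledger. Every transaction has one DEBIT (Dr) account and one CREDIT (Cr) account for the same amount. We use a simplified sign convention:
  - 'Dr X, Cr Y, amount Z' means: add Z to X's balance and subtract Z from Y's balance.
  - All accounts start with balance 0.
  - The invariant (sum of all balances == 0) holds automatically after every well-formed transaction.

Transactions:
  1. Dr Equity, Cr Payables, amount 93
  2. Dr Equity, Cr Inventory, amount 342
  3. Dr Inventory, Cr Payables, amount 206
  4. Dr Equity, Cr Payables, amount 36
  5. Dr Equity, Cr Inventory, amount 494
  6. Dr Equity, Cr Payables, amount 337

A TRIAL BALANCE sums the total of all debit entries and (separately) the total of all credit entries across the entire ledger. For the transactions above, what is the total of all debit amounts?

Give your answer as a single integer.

Txn 1: debit+=93
Txn 2: debit+=342
Txn 3: debit+=206
Txn 4: debit+=36
Txn 5: debit+=494
Txn 6: debit+=337
Total debits = 1508

Answer: 1508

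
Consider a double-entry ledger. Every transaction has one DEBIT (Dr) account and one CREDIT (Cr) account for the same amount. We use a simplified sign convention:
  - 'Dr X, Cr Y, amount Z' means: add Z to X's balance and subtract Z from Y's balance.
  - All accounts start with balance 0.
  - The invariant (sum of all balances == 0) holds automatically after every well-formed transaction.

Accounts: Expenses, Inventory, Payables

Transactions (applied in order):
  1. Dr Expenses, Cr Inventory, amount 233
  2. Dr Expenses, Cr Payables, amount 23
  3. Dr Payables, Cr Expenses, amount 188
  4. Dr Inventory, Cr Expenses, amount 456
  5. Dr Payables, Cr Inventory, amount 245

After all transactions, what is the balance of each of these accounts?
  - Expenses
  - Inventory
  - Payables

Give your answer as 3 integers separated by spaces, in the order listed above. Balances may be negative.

After txn 1 (Dr Expenses, Cr Inventory, amount 233): Expenses=233 Inventory=-233
After txn 2 (Dr Expenses, Cr Payables, amount 23): Expenses=256 Inventory=-233 Payables=-23
After txn 3 (Dr Payables, Cr Expenses, amount 188): Expenses=68 Inventory=-233 Payables=165
After txn 4 (Dr Inventory, Cr Expenses, amount 456): Expenses=-388 Inventory=223 Payables=165
After txn 5 (Dr Payables, Cr Inventory, amount 245): Expenses=-388 Inventory=-22 Payables=410

Answer: -388 -22 410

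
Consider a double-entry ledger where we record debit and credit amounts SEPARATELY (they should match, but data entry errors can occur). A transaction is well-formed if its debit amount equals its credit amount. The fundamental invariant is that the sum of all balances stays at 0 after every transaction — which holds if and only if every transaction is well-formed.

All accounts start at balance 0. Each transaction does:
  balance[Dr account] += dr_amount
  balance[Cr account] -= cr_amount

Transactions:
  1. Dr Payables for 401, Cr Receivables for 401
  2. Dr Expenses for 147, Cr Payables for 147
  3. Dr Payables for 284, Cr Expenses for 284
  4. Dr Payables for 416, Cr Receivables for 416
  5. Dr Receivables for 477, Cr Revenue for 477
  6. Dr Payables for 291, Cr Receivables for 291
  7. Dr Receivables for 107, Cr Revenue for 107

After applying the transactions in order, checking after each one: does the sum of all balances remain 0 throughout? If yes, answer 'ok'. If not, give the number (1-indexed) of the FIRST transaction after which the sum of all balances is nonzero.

After txn 1: dr=401 cr=401 sum_balances=0
After txn 2: dr=147 cr=147 sum_balances=0
After txn 3: dr=284 cr=284 sum_balances=0
After txn 4: dr=416 cr=416 sum_balances=0
After txn 5: dr=477 cr=477 sum_balances=0
After txn 6: dr=291 cr=291 sum_balances=0
After txn 7: dr=107 cr=107 sum_balances=0

Answer: ok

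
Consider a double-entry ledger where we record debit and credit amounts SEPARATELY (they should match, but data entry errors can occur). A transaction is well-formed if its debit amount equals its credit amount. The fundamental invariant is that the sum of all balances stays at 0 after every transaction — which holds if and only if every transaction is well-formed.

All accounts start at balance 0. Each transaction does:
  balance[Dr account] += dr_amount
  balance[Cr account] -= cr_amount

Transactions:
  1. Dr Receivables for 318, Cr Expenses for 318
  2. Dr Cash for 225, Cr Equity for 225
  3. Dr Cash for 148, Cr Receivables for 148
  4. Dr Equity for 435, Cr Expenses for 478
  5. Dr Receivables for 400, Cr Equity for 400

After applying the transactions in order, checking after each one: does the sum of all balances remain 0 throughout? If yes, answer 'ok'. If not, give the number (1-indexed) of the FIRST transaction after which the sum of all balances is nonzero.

After txn 1: dr=318 cr=318 sum_balances=0
After txn 2: dr=225 cr=225 sum_balances=0
After txn 3: dr=148 cr=148 sum_balances=0
After txn 4: dr=435 cr=478 sum_balances=-43
After txn 5: dr=400 cr=400 sum_balances=-43

Answer: 4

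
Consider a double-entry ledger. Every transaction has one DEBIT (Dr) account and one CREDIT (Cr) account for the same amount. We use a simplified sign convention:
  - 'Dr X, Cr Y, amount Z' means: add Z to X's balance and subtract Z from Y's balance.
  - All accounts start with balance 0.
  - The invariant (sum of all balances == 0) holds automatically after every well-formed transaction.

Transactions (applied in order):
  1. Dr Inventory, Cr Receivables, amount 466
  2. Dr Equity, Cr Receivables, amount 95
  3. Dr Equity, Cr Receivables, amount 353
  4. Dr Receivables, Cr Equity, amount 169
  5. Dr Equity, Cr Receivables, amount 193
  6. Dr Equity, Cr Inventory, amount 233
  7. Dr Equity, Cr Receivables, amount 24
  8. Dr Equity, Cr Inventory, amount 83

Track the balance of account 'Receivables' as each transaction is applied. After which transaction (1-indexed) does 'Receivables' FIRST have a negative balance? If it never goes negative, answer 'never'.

Answer: 1

Derivation:
After txn 1: Receivables=-466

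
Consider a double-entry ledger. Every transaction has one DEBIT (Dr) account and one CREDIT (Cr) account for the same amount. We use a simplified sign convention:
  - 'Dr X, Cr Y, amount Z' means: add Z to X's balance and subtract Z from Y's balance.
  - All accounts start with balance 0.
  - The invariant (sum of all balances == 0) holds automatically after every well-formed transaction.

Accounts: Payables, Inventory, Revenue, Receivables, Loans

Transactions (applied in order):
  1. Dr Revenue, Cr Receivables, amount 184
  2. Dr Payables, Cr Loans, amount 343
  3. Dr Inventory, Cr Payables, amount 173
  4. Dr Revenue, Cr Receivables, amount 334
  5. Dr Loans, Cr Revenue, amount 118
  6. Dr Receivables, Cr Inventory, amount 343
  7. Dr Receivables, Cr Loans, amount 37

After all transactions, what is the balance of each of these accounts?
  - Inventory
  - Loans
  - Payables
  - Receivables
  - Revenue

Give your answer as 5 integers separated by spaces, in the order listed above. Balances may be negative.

Answer: -170 -262 170 -138 400

Derivation:
After txn 1 (Dr Revenue, Cr Receivables, amount 184): Receivables=-184 Revenue=184
After txn 2 (Dr Payables, Cr Loans, amount 343): Loans=-343 Payables=343 Receivables=-184 Revenue=184
After txn 3 (Dr Inventory, Cr Payables, amount 173): Inventory=173 Loans=-343 Payables=170 Receivables=-184 Revenue=184
After txn 4 (Dr Revenue, Cr Receivables, amount 334): Inventory=173 Loans=-343 Payables=170 Receivables=-518 Revenue=518
After txn 5 (Dr Loans, Cr Revenue, amount 118): Inventory=173 Loans=-225 Payables=170 Receivables=-518 Revenue=400
After txn 6 (Dr Receivables, Cr Inventory, amount 343): Inventory=-170 Loans=-225 Payables=170 Receivables=-175 Revenue=400
After txn 7 (Dr Receivables, Cr Loans, amount 37): Inventory=-170 Loans=-262 Payables=170 Receivables=-138 Revenue=400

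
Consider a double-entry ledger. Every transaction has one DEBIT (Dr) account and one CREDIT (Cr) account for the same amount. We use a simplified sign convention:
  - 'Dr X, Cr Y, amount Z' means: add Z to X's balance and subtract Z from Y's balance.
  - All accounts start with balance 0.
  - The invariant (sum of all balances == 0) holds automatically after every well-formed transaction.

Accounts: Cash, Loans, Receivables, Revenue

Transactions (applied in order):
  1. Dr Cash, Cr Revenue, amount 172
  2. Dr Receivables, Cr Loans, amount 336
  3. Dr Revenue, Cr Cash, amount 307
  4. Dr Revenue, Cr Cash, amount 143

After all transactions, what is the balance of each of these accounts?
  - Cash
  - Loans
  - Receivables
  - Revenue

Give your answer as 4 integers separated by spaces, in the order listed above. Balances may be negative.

After txn 1 (Dr Cash, Cr Revenue, amount 172): Cash=172 Revenue=-172
After txn 2 (Dr Receivables, Cr Loans, amount 336): Cash=172 Loans=-336 Receivables=336 Revenue=-172
After txn 3 (Dr Revenue, Cr Cash, amount 307): Cash=-135 Loans=-336 Receivables=336 Revenue=135
After txn 4 (Dr Revenue, Cr Cash, amount 143): Cash=-278 Loans=-336 Receivables=336 Revenue=278

Answer: -278 -336 336 278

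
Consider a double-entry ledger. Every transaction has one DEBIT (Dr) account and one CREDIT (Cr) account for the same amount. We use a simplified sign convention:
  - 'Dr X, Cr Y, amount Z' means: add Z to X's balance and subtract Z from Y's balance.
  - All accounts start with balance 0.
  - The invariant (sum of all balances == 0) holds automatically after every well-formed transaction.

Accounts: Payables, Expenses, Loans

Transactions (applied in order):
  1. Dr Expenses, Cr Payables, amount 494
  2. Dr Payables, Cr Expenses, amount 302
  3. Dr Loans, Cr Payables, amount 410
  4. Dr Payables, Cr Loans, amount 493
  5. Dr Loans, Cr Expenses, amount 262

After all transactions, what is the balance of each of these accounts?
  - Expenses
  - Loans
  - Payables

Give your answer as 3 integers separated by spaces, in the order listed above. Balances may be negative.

After txn 1 (Dr Expenses, Cr Payables, amount 494): Expenses=494 Payables=-494
After txn 2 (Dr Payables, Cr Expenses, amount 302): Expenses=192 Payables=-192
After txn 3 (Dr Loans, Cr Payables, amount 410): Expenses=192 Loans=410 Payables=-602
After txn 4 (Dr Payables, Cr Loans, amount 493): Expenses=192 Loans=-83 Payables=-109
After txn 5 (Dr Loans, Cr Expenses, amount 262): Expenses=-70 Loans=179 Payables=-109

Answer: -70 179 -109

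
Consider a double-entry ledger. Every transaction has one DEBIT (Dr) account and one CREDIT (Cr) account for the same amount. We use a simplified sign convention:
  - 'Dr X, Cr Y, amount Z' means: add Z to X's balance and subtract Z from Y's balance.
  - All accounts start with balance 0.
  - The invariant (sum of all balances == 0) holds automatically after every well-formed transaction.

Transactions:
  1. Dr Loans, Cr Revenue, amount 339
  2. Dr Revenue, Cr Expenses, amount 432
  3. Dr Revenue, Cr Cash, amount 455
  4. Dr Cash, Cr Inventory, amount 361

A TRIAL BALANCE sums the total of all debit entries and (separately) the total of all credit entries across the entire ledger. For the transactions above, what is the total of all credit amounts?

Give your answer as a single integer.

Answer: 1587

Derivation:
Txn 1: credit+=339
Txn 2: credit+=432
Txn 3: credit+=455
Txn 4: credit+=361
Total credits = 1587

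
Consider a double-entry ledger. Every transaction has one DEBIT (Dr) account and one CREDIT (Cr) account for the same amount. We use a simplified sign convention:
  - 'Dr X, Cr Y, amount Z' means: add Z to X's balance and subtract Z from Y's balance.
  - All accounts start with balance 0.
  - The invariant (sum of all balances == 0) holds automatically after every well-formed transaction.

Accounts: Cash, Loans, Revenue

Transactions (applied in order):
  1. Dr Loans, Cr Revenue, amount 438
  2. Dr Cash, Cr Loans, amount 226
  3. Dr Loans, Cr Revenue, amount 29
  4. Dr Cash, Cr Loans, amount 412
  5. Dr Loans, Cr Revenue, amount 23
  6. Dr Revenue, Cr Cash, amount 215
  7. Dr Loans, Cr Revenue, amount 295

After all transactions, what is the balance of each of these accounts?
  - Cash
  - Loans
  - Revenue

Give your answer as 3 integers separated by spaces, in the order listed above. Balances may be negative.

Answer: 423 147 -570

Derivation:
After txn 1 (Dr Loans, Cr Revenue, amount 438): Loans=438 Revenue=-438
After txn 2 (Dr Cash, Cr Loans, amount 226): Cash=226 Loans=212 Revenue=-438
After txn 3 (Dr Loans, Cr Revenue, amount 29): Cash=226 Loans=241 Revenue=-467
After txn 4 (Dr Cash, Cr Loans, amount 412): Cash=638 Loans=-171 Revenue=-467
After txn 5 (Dr Loans, Cr Revenue, amount 23): Cash=638 Loans=-148 Revenue=-490
After txn 6 (Dr Revenue, Cr Cash, amount 215): Cash=423 Loans=-148 Revenue=-275
After txn 7 (Dr Loans, Cr Revenue, amount 295): Cash=423 Loans=147 Revenue=-570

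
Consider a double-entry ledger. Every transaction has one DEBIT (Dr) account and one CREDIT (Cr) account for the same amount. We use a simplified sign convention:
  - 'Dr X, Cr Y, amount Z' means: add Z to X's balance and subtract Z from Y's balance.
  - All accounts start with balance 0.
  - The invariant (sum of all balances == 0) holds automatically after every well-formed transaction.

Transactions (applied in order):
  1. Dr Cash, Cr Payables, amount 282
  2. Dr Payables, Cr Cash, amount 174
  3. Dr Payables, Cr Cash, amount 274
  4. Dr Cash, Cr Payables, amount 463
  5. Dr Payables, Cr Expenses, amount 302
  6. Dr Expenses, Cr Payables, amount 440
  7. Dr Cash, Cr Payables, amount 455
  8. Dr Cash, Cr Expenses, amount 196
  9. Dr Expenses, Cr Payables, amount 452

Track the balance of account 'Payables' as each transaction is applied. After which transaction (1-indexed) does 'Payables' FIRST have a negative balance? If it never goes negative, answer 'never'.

Answer: 1

Derivation:
After txn 1: Payables=-282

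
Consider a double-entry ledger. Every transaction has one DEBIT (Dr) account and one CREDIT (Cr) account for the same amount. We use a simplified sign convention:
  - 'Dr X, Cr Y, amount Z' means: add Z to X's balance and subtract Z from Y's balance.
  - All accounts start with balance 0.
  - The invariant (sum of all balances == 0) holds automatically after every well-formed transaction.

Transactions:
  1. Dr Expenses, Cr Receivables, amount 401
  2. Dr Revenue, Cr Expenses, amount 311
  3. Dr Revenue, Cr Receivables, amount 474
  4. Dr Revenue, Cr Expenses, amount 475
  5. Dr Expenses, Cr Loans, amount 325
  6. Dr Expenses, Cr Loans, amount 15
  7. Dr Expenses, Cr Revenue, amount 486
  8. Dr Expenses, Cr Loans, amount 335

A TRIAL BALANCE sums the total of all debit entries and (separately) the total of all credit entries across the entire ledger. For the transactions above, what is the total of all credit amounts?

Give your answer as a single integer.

Txn 1: credit+=401
Txn 2: credit+=311
Txn 3: credit+=474
Txn 4: credit+=475
Txn 5: credit+=325
Txn 6: credit+=15
Txn 7: credit+=486
Txn 8: credit+=335
Total credits = 2822

Answer: 2822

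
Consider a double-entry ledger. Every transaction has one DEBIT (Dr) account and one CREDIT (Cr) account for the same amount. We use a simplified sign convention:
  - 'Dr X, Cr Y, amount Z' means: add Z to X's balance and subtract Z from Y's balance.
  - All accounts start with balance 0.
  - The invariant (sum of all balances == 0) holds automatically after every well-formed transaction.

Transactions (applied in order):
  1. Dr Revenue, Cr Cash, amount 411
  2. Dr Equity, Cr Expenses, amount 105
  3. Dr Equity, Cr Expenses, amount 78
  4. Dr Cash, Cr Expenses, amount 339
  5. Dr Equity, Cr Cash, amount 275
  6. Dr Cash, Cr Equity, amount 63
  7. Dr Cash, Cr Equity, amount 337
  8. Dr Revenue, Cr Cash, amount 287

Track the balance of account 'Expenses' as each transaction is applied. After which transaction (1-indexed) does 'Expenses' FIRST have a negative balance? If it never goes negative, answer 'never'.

After txn 1: Expenses=0
After txn 2: Expenses=-105

Answer: 2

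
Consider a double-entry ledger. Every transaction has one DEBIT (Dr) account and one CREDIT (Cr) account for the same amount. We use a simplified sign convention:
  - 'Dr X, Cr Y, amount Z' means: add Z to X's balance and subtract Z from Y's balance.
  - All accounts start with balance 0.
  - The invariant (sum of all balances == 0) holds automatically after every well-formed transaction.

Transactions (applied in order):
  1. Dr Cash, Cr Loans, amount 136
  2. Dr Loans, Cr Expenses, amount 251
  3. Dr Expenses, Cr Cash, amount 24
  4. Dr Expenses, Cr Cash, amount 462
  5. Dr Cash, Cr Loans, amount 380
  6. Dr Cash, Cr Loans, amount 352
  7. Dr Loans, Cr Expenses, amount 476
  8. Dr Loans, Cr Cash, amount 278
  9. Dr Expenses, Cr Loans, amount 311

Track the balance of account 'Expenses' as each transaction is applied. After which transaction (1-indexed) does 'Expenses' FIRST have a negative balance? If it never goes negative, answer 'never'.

After txn 1: Expenses=0
After txn 2: Expenses=-251

Answer: 2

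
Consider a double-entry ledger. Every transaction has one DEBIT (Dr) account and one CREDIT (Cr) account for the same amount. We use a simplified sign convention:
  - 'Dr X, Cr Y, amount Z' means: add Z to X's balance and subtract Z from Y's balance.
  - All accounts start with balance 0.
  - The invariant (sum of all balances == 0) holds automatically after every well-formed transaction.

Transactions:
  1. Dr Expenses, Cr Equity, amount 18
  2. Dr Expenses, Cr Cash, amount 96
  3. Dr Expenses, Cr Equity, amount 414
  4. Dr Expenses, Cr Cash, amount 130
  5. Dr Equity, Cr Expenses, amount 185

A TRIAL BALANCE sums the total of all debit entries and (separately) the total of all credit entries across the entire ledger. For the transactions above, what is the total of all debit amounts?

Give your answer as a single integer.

Answer: 843

Derivation:
Txn 1: debit+=18
Txn 2: debit+=96
Txn 3: debit+=414
Txn 4: debit+=130
Txn 5: debit+=185
Total debits = 843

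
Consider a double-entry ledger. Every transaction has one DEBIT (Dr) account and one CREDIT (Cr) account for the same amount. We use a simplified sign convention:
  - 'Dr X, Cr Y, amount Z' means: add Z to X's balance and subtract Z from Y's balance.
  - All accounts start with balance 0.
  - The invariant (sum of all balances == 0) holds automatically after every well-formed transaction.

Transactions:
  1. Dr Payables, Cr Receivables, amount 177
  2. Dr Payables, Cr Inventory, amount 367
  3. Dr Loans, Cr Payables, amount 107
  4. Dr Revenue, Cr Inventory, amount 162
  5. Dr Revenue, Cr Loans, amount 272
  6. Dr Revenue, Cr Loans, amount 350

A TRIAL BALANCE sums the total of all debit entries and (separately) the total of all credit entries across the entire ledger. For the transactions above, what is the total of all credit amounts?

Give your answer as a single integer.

Txn 1: credit+=177
Txn 2: credit+=367
Txn 3: credit+=107
Txn 4: credit+=162
Txn 5: credit+=272
Txn 6: credit+=350
Total credits = 1435

Answer: 1435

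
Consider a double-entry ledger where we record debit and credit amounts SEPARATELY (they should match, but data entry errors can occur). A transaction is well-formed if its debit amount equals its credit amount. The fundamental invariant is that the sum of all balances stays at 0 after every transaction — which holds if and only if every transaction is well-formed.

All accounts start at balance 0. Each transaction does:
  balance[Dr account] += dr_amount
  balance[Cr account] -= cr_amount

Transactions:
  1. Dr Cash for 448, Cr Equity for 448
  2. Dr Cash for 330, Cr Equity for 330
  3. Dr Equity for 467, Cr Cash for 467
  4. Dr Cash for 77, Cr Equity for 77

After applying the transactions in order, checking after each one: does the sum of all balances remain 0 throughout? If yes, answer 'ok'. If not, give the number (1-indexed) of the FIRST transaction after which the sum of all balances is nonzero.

After txn 1: dr=448 cr=448 sum_balances=0
After txn 2: dr=330 cr=330 sum_balances=0
After txn 3: dr=467 cr=467 sum_balances=0
After txn 4: dr=77 cr=77 sum_balances=0

Answer: ok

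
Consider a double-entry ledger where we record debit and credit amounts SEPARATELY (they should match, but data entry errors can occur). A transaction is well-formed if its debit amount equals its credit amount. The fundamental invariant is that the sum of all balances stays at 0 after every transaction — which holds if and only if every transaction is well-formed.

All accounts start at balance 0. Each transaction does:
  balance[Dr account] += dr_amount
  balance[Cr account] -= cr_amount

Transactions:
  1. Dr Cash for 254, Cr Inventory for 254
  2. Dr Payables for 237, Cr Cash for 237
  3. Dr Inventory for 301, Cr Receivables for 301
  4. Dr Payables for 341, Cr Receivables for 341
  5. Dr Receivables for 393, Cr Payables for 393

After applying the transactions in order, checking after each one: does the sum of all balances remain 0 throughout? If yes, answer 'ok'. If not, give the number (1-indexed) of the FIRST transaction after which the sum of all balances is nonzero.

Answer: ok

Derivation:
After txn 1: dr=254 cr=254 sum_balances=0
After txn 2: dr=237 cr=237 sum_balances=0
After txn 3: dr=301 cr=301 sum_balances=0
After txn 4: dr=341 cr=341 sum_balances=0
After txn 5: dr=393 cr=393 sum_balances=0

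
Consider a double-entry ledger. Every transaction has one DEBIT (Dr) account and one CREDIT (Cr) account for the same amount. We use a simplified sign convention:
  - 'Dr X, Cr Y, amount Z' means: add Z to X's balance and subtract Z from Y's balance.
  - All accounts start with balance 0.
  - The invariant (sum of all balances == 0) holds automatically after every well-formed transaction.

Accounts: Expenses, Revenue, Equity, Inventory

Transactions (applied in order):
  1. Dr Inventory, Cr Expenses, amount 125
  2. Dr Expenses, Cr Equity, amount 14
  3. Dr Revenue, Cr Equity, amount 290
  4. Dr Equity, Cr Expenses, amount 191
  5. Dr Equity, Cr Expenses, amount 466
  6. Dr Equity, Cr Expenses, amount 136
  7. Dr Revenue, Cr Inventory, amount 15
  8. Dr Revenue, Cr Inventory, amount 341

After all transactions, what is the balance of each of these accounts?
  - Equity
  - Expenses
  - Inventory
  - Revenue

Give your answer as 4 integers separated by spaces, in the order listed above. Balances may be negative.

After txn 1 (Dr Inventory, Cr Expenses, amount 125): Expenses=-125 Inventory=125
After txn 2 (Dr Expenses, Cr Equity, amount 14): Equity=-14 Expenses=-111 Inventory=125
After txn 3 (Dr Revenue, Cr Equity, amount 290): Equity=-304 Expenses=-111 Inventory=125 Revenue=290
After txn 4 (Dr Equity, Cr Expenses, amount 191): Equity=-113 Expenses=-302 Inventory=125 Revenue=290
After txn 5 (Dr Equity, Cr Expenses, amount 466): Equity=353 Expenses=-768 Inventory=125 Revenue=290
After txn 6 (Dr Equity, Cr Expenses, amount 136): Equity=489 Expenses=-904 Inventory=125 Revenue=290
After txn 7 (Dr Revenue, Cr Inventory, amount 15): Equity=489 Expenses=-904 Inventory=110 Revenue=305
After txn 8 (Dr Revenue, Cr Inventory, amount 341): Equity=489 Expenses=-904 Inventory=-231 Revenue=646

Answer: 489 -904 -231 646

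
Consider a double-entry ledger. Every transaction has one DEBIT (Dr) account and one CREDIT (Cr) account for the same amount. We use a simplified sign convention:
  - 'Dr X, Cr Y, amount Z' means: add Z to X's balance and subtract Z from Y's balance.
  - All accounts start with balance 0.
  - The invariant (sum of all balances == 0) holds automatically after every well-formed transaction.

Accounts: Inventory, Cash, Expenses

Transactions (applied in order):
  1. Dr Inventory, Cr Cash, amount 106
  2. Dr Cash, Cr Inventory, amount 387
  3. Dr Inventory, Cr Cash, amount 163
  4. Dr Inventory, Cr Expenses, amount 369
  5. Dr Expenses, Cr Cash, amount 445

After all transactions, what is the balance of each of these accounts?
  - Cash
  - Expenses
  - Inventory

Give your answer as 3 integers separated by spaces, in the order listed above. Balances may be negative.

After txn 1 (Dr Inventory, Cr Cash, amount 106): Cash=-106 Inventory=106
After txn 2 (Dr Cash, Cr Inventory, amount 387): Cash=281 Inventory=-281
After txn 3 (Dr Inventory, Cr Cash, amount 163): Cash=118 Inventory=-118
After txn 4 (Dr Inventory, Cr Expenses, amount 369): Cash=118 Expenses=-369 Inventory=251
After txn 5 (Dr Expenses, Cr Cash, amount 445): Cash=-327 Expenses=76 Inventory=251

Answer: -327 76 251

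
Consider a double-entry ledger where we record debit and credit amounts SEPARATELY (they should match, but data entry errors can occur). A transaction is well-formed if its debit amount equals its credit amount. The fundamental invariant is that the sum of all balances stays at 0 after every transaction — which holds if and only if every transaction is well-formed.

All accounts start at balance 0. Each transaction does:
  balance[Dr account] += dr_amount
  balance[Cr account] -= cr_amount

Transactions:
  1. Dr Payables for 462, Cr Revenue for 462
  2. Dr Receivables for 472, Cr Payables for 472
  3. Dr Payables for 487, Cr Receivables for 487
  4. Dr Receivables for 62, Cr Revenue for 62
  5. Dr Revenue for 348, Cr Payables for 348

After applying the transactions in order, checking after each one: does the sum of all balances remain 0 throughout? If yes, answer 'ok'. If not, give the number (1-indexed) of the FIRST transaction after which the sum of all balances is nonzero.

After txn 1: dr=462 cr=462 sum_balances=0
After txn 2: dr=472 cr=472 sum_balances=0
After txn 3: dr=487 cr=487 sum_balances=0
After txn 4: dr=62 cr=62 sum_balances=0
After txn 5: dr=348 cr=348 sum_balances=0

Answer: ok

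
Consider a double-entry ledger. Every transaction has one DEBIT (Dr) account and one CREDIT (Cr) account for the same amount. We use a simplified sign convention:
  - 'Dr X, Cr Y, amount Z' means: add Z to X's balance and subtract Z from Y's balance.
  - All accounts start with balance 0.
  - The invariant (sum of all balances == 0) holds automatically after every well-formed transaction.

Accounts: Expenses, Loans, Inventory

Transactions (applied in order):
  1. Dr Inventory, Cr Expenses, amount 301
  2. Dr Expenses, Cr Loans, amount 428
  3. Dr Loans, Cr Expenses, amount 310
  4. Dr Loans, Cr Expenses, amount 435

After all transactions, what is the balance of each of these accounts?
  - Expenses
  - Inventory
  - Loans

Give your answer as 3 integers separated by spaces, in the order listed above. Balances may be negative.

Answer: -618 301 317

Derivation:
After txn 1 (Dr Inventory, Cr Expenses, amount 301): Expenses=-301 Inventory=301
After txn 2 (Dr Expenses, Cr Loans, amount 428): Expenses=127 Inventory=301 Loans=-428
After txn 3 (Dr Loans, Cr Expenses, amount 310): Expenses=-183 Inventory=301 Loans=-118
After txn 4 (Dr Loans, Cr Expenses, amount 435): Expenses=-618 Inventory=301 Loans=317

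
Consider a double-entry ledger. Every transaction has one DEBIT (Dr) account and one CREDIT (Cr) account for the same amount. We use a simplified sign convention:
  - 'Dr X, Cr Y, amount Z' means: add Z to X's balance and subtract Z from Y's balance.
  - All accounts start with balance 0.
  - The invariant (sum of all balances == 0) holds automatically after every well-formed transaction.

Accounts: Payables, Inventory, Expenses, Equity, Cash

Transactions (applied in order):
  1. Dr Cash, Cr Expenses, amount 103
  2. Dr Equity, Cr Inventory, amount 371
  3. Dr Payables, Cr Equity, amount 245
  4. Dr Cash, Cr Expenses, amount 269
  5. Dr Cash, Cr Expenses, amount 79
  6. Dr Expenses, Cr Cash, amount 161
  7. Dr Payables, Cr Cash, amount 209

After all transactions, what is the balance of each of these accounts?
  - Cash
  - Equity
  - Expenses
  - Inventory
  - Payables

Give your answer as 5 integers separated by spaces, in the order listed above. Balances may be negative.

Answer: 81 126 -290 -371 454

Derivation:
After txn 1 (Dr Cash, Cr Expenses, amount 103): Cash=103 Expenses=-103
After txn 2 (Dr Equity, Cr Inventory, amount 371): Cash=103 Equity=371 Expenses=-103 Inventory=-371
After txn 3 (Dr Payables, Cr Equity, amount 245): Cash=103 Equity=126 Expenses=-103 Inventory=-371 Payables=245
After txn 4 (Dr Cash, Cr Expenses, amount 269): Cash=372 Equity=126 Expenses=-372 Inventory=-371 Payables=245
After txn 5 (Dr Cash, Cr Expenses, amount 79): Cash=451 Equity=126 Expenses=-451 Inventory=-371 Payables=245
After txn 6 (Dr Expenses, Cr Cash, amount 161): Cash=290 Equity=126 Expenses=-290 Inventory=-371 Payables=245
After txn 7 (Dr Payables, Cr Cash, amount 209): Cash=81 Equity=126 Expenses=-290 Inventory=-371 Payables=454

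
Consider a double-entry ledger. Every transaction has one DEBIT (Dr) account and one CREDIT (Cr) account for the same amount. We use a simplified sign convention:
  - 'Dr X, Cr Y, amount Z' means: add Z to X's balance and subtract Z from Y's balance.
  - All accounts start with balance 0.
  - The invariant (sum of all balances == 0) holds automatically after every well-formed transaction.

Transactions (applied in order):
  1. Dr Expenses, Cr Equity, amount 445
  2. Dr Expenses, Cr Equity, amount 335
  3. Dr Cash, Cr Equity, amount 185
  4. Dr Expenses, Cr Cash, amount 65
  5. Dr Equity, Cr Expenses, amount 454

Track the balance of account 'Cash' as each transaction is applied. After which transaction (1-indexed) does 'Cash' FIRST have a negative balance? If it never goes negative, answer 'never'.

After txn 1: Cash=0
After txn 2: Cash=0
After txn 3: Cash=185
After txn 4: Cash=120
After txn 5: Cash=120

Answer: never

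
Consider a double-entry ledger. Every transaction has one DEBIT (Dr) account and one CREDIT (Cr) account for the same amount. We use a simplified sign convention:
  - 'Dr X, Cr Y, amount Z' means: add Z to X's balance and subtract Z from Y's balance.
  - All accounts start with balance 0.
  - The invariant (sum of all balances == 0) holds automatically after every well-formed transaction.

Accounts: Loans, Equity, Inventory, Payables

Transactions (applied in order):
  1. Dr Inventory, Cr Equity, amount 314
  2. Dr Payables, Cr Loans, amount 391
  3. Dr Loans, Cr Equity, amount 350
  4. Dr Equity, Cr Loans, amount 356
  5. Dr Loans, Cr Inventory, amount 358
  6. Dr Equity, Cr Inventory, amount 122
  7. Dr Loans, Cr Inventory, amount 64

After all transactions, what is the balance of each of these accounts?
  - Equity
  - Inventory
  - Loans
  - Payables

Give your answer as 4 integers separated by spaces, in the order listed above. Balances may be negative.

Answer: -186 -230 25 391

Derivation:
After txn 1 (Dr Inventory, Cr Equity, amount 314): Equity=-314 Inventory=314
After txn 2 (Dr Payables, Cr Loans, amount 391): Equity=-314 Inventory=314 Loans=-391 Payables=391
After txn 3 (Dr Loans, Cr Equity, amount 350): Equity=-664 Inventory=314 Loans=-41 Payables=391
After txn 4 (Dr Equity, Cr Loans, amount 356): Equity=-308 Inventory=314 Loans=-397 Payables=391
After txn 5 (Dr Loans, Cr Inventory, amount 358): Equity=-308 Inventory=-44 Loans=-39 Payables=391
After txn 6 (Dr Equity, Cr Inventory, amount 122): Equity=-186 Inventory=-166 Loans=-39 Payables=391
After txn 7 (Dr Loans, Cr Inventory, amount 64): Equity=-186 Inventory=-230 Loans=25 Payables=391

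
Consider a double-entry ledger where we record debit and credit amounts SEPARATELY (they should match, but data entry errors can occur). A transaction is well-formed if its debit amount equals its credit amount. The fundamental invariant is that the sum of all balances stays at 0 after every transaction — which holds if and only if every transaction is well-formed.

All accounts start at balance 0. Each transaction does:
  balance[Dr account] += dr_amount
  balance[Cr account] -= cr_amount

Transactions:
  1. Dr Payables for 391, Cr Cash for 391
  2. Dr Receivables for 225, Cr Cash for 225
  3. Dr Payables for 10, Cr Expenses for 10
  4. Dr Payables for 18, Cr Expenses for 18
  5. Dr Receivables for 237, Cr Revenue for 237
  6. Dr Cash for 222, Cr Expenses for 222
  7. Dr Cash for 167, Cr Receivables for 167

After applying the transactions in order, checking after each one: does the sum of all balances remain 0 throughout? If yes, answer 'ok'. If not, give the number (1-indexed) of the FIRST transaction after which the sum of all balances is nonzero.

Answer: ok

Derivation:
After txn 1: dr=391 cr=391 sum_balances=0
After txn 2: dr=225 cr=225 sum_balances=0
After txn 3: dr=10 cr=10 sum_balances=0
After txn 4: dr=18 cr=18 sum_balances=0
After txn 5: dr=237 cr=237 sum_balances=0
After txn 6: dr=222 cr=222 sum_balances=0
After txn 7: dr=167 cr=167 sum_balances=0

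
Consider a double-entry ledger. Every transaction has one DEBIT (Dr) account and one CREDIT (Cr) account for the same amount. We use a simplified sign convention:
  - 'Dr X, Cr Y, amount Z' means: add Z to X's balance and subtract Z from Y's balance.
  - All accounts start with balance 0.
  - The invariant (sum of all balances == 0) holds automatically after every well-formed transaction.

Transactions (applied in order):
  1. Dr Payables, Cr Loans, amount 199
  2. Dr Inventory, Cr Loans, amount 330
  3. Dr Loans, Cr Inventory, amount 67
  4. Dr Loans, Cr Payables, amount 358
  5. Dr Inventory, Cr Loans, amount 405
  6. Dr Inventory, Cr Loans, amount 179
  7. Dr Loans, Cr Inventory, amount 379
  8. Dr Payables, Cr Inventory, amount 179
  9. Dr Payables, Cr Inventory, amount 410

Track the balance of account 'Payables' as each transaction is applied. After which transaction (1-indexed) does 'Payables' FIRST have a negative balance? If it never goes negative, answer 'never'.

After txn 1: Payables=199
After txn 2: Payables=199
After txn 3: Payables=199
After txn 4: Payables=-159

Answer: 4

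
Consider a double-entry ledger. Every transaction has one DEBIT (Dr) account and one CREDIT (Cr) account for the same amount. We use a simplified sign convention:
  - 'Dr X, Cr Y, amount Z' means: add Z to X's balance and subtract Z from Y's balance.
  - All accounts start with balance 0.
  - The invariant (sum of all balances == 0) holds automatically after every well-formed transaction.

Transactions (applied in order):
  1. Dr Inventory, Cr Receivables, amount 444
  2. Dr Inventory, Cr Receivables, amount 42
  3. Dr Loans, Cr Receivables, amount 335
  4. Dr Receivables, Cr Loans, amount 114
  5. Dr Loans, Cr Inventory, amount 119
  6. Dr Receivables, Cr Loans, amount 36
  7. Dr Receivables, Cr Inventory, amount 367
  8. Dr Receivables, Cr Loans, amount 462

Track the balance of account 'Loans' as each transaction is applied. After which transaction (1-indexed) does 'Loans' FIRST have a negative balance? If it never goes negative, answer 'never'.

After txn 1: Loans=0
After txn 2: Loans=0
After txn 3: Loans=335
After txn 4: Loans=221
After txn 5: Loans=340
After txn 6: Loans=304
After txn 7: Loans=304
After txn 8: Loans=-158

Answer: 8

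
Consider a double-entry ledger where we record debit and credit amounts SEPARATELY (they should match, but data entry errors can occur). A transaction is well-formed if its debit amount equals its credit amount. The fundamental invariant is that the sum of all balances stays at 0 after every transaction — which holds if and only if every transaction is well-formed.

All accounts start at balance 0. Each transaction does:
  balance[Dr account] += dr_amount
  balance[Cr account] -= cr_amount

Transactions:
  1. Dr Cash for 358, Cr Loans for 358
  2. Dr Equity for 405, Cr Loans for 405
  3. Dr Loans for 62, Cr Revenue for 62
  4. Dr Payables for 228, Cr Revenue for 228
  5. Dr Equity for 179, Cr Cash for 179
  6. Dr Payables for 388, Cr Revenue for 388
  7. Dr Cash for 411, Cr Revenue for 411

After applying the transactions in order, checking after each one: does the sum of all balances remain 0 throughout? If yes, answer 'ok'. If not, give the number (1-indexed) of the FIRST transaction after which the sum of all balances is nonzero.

After txn 1: dr=358 cr=358 sum_balances=0
After txn 2: dr=405 cr=405 sum_balances=0
After txn 3: dr=62 cr=62 sum_balances=0
After txn 4: dr=228 cr=228 sum_balances=0
After txn 5: dr=179 cr=179 sum_balances=0
After txn 6: dr=388 cr=388 sum_balances=0
After txn 7: dr=411 cr=411 sum_balances=0

Answer: ok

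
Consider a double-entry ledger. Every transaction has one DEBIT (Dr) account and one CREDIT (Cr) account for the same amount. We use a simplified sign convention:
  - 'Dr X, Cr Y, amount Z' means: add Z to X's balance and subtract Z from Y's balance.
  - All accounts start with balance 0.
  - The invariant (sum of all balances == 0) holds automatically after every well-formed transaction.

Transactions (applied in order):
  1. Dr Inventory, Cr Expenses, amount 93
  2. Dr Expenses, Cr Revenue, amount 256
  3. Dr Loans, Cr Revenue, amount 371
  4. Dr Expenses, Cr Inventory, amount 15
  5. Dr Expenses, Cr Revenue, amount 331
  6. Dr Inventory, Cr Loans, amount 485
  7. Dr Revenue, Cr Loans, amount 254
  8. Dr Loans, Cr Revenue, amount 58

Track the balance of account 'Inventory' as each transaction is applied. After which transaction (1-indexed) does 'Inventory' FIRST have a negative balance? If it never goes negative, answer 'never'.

Answer: never

Derivation:
After txn 1: Inventory=93
After txn 2: Inventory=93
After txn 3: Inventory=93
After txn 4: Inventory=78
After txn 5: Inventory=78
After txn 6: Inventory=563
After txn 7: Inventory=563
After txn 8: Inventory=563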